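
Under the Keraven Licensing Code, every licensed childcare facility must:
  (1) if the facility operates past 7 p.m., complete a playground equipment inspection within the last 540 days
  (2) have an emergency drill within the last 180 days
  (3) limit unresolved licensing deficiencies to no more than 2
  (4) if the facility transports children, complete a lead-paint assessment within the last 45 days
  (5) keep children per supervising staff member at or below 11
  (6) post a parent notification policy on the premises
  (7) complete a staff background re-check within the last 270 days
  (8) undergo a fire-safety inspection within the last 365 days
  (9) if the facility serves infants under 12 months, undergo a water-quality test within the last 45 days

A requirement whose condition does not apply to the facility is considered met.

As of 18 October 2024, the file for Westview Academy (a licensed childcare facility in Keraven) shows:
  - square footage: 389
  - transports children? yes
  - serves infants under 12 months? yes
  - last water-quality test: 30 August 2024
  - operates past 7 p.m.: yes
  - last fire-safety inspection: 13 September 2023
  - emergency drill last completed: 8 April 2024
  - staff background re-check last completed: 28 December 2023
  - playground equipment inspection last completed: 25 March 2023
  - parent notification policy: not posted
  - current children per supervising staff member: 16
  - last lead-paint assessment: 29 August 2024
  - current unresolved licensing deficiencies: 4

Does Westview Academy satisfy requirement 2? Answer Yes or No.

2. emergency drill 193 days ago vs limit 180 → not met

No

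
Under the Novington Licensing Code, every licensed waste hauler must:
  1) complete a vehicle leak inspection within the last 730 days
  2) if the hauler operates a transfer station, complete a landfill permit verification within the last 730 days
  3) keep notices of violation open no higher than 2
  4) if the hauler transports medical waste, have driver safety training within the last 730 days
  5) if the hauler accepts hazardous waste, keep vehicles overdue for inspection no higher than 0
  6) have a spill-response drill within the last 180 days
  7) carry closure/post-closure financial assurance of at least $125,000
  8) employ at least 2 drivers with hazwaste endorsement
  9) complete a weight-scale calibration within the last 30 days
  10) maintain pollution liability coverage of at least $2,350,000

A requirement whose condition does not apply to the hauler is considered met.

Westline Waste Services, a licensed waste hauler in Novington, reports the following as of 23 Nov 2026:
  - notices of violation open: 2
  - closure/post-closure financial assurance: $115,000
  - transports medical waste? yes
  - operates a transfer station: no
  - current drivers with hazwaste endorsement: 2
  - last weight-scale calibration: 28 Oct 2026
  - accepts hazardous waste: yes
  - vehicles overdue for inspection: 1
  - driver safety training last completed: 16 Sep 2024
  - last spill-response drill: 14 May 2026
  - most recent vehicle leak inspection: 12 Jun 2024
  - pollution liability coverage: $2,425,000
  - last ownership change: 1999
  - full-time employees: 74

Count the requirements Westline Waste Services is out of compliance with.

1. vehicle leak inspection 894 days ago vs limit 730 → not met
2. condition 'operates a transfer station' does not hold → requirement n/a → met
3. notices of violation open 2 ≤ 2 → met
4. condition 'transports medical waste' holds; driver safety training 798 days ago vs limit 730 → not met
5. condition 'accepts hazardous waste' holds; vehicles overdue for inspection 1 > 0 → not met
6. spill-response drill 193 days ago vs limit 180 → not met
7. closure/post-closure financial assurance $115,000 < $125,000 → not met
8. drivers with hazwaste endorsement 2 ≥ 2 → met
9. weight-scale calibration 26 days ago vs limit 30 → met
10. pollution liability coverage $2,425,000 ≥ $2,350,000 → met
Not met: 5 of 10

5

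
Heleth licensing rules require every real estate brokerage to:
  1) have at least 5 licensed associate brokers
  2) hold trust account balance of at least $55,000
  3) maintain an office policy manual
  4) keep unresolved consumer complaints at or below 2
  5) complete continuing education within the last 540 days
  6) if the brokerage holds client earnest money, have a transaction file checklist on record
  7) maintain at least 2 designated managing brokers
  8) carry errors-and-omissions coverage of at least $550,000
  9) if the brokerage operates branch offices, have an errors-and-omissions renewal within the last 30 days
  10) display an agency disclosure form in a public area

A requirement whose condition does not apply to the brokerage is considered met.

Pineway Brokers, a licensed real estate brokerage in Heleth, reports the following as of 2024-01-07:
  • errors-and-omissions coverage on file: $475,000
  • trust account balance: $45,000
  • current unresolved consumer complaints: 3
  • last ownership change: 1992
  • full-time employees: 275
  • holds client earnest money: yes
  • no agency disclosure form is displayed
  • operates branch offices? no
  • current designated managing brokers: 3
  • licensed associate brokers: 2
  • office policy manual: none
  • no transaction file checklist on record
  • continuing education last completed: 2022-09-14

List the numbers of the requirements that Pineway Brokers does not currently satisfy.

1, 2, 3, 4, 6, 8, 10

1. licensed associate brokers 2 < 5 → not met
2. trust account balance $45,000 < $55,000 → not met
3. office policy manual absent → not met
4. unresolved consumer complaints 3 > 2 → not met
5. continuing education 480 days ago vs limit 540 → met
6. condition 'holds client earnest money' holds; transaction file checklist absent → not met
7. designated managing brokers 3 ≥ 2 → met
8. errors-and-omissions coverage $475,000 < $550,000 → not met
9. condition 'operates branch offices' does not hold → requirement n/a → met
10. agency disclosure form absent → not met
Not met: 1, 2, 3, 4, 6, 8, 10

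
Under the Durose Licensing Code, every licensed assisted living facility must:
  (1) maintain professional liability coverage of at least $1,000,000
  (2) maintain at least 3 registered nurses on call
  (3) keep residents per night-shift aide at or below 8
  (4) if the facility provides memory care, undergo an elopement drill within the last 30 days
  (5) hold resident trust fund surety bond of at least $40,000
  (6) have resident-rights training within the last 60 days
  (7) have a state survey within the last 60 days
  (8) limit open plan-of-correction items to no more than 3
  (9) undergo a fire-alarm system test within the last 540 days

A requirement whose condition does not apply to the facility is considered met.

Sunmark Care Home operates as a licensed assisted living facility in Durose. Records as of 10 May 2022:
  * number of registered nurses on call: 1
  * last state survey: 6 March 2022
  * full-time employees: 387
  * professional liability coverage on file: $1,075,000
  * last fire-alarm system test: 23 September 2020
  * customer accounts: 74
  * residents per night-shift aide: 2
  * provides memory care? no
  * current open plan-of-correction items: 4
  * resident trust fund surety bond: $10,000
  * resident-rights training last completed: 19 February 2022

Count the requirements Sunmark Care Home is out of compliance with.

6

1. professional liability coverage $1,075,000 ≥ $1,000,000 → met
2. registered nurses on call 1 < 3 → not met
3. residents per night-shift aide 2 ≤ 8 → met
4. condition 'provides memory care' does not hold → requirement n/a → met
5. resident trust fund surety bond $10,000 < $40,000 → not met
6. resident-rights training 80 days ago vs limit 60 → not met
7. state survey 65 days ago vs limit 60 → not met
8. open plan-of-correction items 4 > 3 → not met
9. fire-alarm system test 594 days ago vs limit 540 → not met
Not met: 6 of 9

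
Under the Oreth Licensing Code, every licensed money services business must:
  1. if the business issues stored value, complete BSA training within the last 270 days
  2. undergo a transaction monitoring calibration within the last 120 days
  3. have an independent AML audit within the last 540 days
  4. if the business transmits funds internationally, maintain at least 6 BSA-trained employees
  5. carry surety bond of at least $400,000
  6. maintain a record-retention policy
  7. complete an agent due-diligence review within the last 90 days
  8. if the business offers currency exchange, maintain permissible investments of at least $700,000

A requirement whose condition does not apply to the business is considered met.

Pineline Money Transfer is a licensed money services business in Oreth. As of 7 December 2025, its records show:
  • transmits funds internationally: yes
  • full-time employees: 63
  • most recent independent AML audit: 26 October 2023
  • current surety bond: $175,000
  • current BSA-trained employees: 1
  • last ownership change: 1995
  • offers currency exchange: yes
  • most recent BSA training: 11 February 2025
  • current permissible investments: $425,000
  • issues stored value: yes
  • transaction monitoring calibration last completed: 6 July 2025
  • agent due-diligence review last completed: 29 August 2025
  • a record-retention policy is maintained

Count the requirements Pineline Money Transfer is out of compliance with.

1. condition 'issues stored value' holds; BSA training 299 days ago vs limit 270 → not met
2. transaction monitoring calibration 154 days ago vs limit 120 → not met
3. independent AML audit 773 days ago vs limit 540 → not met
4. condition 'transmits funds internationally' holds; BSA-trained employees 1 < 6 → not met
5. surety bond $175,000 < $400,000 → not met
6. record-retention policy present → met
7. agent due-diligence review 100 days ago vs limit 90 → not met
8. condition 'offers currency exchange' holds; permissible investments $425,000 < $700,000 → not met
Not met: 7 of 8

7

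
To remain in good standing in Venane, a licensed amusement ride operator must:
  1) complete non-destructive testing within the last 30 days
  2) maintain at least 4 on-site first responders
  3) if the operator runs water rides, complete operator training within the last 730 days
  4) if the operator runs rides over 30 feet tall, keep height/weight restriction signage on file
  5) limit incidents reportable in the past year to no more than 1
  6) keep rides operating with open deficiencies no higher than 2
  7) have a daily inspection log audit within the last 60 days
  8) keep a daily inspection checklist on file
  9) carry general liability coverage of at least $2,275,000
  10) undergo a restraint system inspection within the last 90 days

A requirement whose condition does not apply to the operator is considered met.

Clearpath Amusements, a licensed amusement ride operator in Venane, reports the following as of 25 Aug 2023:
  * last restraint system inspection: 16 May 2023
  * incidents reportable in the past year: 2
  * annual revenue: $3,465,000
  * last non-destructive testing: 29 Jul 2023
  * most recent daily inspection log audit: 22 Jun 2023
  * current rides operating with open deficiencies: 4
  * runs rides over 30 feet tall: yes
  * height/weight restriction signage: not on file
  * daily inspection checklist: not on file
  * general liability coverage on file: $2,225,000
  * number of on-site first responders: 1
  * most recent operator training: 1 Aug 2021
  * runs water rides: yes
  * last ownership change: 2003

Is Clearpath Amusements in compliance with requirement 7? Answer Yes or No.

7. daily inspection log audit 64 days ago vs limit 60 → not met

No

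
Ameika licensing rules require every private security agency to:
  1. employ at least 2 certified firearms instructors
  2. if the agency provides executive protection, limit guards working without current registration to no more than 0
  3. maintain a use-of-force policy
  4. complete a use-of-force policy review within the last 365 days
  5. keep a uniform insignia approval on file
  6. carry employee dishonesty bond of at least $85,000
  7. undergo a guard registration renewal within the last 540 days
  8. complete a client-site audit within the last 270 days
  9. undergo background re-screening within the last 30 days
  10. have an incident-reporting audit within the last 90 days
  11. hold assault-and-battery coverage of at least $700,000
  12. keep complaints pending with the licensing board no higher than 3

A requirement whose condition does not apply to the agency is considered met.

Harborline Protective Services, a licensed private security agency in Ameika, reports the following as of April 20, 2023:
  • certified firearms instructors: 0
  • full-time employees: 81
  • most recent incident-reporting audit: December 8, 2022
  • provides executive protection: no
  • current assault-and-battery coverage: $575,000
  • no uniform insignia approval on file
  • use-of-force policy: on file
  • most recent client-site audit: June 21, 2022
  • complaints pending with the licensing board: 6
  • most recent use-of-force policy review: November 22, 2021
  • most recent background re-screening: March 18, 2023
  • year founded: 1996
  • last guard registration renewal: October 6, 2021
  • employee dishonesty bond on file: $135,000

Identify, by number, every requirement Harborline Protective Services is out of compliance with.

1. certified firearms instructors 0 < 2 → not met
2. condition 'provides executive protection' does not hold → requirement n/a → met
3. use-of-force policy present → met
4. use-of-force policy review 514 days ago vs limit 365 → not met
5. uniform insignia approval absent → not met
6. employee dishonesty bond $135,000 ≥ $85,000 → met
7. guard registration renewal 561 days ago vs limit 540 → not met
8. client-site audit 303 days ago vs limit 270 → not met
9. background re-screening 33 days ago vs limit 30 → not met
10. incident-reporting audit 133 days ago vs limit 90 → not met
11. assault-and-battery coverage $575,000 < $700,000 → not met
12. complaints pending with the licensing board 6 > 3 → not met
Not met: 1, 4, 5, 7, 8, 9, 10, 11, 12

1, 4, 5, 7, 8, 9, 10, 11, 12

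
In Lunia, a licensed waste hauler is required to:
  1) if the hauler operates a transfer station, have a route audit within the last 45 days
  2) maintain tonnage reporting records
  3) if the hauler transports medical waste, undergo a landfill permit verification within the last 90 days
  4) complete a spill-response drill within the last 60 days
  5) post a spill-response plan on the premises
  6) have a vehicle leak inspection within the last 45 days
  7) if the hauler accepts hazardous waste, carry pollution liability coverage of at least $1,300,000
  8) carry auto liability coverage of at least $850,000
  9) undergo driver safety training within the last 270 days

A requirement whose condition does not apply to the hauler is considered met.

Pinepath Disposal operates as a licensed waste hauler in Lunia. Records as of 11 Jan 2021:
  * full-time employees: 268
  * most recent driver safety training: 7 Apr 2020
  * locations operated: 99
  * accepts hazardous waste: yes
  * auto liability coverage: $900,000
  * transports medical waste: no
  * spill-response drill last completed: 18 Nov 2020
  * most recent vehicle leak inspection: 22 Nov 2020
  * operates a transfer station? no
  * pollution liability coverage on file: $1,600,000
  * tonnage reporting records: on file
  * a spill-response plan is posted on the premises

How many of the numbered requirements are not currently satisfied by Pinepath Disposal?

2

1. condition 'operates a transfer station' does not hold → requirement n/a → met
2. tonnage reporting records present → met
3. condition 'transports medical waste' does not hold → requirement n/a → met
4. spill-response drill 54 days ago vs limit 60 → met
5. spill-response plan present → met
6. vehicle leak inspection 50 days ago vs limit 45 → not met
7. condition 'accepts hazardous waste' holds; pollution liability coverage $1,600,000 ≥ $1,300,000 → met
8. auto liability coverage $900,000 ≥ $850,000 → met
9. driver safety training 279 days ago vs limit 270 → not met
Not met: 2 of 9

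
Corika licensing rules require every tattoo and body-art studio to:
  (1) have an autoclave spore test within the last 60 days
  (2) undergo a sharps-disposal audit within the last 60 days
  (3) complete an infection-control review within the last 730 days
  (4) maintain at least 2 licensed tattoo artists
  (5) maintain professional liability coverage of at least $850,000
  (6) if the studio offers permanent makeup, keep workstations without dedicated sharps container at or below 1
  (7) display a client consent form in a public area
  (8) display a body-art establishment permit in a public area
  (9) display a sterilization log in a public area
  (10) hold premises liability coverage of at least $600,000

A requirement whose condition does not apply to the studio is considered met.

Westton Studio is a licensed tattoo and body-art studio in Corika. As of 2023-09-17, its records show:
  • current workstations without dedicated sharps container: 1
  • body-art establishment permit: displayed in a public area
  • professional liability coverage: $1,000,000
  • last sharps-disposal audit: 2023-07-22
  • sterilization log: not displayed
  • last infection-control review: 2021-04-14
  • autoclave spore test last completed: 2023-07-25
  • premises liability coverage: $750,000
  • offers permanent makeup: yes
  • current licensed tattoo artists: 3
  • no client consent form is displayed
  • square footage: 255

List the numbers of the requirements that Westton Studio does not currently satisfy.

3, 7, 9

1. autoclave spore test 54 days ago vs limit 60 → met
2. sharps-disposal audit 57 days ago vs limit 60 → met
3. infection-control review 886 days ago vs limit 730 → not met
4. licensed tattoo artists 3 ≥ 2 → met
5. professional liability coverage $1,000,000 ≥ $850,000 → met
6. condition 'offers permanent makeup' holds; workstations without dedicated sharps container 1 ≤ 1 → met
7. client consent form absent → not met
8. body-art establishment permit present → met
9. sterilization log absent → not met
10. premises liability coverage $750,000 ≥ $600,000 → met
Not met: 3, 7, 9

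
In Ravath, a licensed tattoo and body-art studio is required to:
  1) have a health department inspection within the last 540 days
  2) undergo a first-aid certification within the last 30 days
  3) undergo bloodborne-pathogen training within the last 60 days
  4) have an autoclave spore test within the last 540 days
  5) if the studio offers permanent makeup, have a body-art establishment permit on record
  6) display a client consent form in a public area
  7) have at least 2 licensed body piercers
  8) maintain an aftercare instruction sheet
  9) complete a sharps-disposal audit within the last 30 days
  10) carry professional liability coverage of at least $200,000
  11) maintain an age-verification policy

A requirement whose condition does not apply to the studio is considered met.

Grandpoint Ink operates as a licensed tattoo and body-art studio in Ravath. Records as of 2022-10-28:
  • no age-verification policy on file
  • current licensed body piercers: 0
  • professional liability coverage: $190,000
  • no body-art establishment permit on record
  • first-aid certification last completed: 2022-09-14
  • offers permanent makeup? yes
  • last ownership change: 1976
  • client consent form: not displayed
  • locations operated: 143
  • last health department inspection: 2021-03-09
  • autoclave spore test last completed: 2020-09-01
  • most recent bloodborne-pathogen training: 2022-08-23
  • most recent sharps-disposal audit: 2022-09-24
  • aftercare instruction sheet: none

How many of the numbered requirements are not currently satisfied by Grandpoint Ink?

11

1. health department inspection 598 days ago vs limit 540 → not met
2. first-aid certification 44 days ago vs limit 30 → not met
3. bloodborne-pathogen training 66 days ago vs limit 60 → not met
4. autoclave spore test 787 days ago vs limit 540 → not met
5. condition 'offers permanent makeup' holds; body-art establishment permit absent → not met
6. client consent form absent → not met
7. licensed body piercers 0 < 2 → not met
8. aftercare instruction sheet absent → not met
9. sharps-disposal audit 34 days ago vs limit 30 → not met
10. professional liability coverage $190,000 < $200,000 → not met
11. age-verification policy absent → not met
Not met: 11 of 11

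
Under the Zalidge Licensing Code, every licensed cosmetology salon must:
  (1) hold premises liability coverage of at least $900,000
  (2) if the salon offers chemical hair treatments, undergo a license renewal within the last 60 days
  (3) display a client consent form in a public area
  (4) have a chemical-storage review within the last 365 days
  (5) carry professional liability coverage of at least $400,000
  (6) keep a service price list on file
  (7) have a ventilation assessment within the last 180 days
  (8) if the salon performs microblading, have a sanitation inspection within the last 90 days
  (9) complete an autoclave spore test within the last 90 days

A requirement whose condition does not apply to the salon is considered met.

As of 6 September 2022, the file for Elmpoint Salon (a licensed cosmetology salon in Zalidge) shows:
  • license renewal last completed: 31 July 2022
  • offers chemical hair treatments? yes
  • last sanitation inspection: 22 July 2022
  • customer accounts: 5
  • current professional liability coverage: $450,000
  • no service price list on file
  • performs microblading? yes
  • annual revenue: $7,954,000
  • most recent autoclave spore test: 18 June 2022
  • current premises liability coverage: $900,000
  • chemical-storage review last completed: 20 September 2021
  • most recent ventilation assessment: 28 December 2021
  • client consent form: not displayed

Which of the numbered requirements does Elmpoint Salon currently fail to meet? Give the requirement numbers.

3, 6, 7

1. premises liability coverage $900,000 ≥ $900,000 → met
2. condition 'offers chemical hair treatments' holds; license renewal 37 days ago vs limit 60 → met
3. client consent form absent → not met
4. chemical-storage review 351 days ago vs limit 365 → met
5. professional liability coverage $450,000 ≥ $400,000 → met
6. service price list absent → not met
7. ventilation assessment 252 days ago vs limit 180 → not met
8. condition 'performs microblading' holds; sanitation inspection 46 days ago vs limit 90 → met
9. autoclave spore test 80 days ago vs limit 90 → met
Not met: 3, 6, 7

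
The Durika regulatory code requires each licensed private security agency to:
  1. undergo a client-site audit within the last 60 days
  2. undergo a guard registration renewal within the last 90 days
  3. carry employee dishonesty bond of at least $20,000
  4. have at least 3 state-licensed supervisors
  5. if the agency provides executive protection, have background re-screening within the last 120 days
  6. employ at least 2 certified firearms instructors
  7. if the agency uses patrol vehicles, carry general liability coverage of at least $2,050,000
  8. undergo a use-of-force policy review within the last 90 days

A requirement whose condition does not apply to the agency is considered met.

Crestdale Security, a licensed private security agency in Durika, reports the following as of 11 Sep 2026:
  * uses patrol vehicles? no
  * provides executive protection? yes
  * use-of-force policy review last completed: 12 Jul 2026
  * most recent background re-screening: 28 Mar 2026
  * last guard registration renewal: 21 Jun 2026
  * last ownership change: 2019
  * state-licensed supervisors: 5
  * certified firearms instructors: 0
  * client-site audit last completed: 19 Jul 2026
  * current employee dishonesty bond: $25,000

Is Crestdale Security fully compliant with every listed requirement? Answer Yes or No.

1. client-site audit 54 days ago vs limit 60 → met
2. guard registration renewal 82 days ago vs limit 90 → met
3. employee dishonesty bond $25,000 ≥ $20,000 → met
4. state-licensed supervisors 5 ≥ 3 → met
5. condition 'provides executive protection' holds; background re-screening 167 days ago vs limit 120 → not met
6. certified firearms instructors 0 < 2 → not met
7. condition 'uses patrol vehicles' does not hold → requirement n/a → met
8. use-of-force policy review 61 days ago vs limit 90 → met
Not met: 5, 6

No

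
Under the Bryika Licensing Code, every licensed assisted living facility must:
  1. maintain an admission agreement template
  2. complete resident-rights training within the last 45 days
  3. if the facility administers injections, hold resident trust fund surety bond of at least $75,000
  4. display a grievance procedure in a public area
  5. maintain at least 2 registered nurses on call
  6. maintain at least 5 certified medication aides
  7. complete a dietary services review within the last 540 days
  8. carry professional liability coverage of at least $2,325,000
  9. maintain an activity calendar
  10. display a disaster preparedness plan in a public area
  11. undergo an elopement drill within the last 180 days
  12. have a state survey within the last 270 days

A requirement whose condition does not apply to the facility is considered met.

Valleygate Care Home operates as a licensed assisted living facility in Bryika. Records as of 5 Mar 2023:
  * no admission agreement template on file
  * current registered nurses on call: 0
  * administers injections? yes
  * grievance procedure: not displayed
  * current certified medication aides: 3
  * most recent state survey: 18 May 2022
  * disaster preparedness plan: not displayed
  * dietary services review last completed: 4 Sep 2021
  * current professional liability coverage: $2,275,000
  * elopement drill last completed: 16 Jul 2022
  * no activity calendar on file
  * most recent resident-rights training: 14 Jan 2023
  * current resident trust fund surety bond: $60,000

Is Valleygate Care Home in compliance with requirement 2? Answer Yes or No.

No

2. resident-rights training 50 days ago vs limit 45 → not met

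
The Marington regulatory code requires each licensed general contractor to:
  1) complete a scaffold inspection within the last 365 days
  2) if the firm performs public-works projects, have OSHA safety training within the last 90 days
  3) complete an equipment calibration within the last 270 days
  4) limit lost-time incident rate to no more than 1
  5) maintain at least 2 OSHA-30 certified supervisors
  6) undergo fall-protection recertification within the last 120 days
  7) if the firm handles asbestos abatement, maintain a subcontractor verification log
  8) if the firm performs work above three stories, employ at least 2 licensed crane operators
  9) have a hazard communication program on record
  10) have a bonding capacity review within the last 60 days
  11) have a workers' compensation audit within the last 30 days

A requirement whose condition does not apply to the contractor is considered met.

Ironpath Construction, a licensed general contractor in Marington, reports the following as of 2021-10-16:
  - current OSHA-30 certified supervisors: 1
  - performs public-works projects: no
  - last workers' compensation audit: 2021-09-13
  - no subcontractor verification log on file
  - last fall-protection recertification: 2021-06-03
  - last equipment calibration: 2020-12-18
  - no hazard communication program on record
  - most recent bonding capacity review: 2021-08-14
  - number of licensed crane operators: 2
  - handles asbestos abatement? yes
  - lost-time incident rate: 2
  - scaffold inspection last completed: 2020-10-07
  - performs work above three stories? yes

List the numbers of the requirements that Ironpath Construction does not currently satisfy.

1. scaffold inspection 374 days ago vs limit 365 → not met
2. condition 'performs public-works projects' does not hold → requirement n/a → met
3. equipment calibration 302 days ago vs limit 270 → not met
4. lost-time incident rate 2 > 1 → not met
5. OSHA-30 certified supervisors 1 < 2 → not met
6. fall-protection recertification 135 days ago vs limit 120 → not met
7. condition 'handles asbestos abatement' holds; subcontractor verification log absent → not met
8. condition 'performs work above three stories' holds; licensed crane operators 2 ≥ 2 → met
9. hazard communication program absent → not met
10. bonding capacity review 63 days ago vs limit 60 → not met
11. workers' compensation audit 33 days ago vs limit 30 → not met
Not met: 1, 3, 4, 5, 6, 7, 9, 10, 11

1, 3, 4, 5, 6, 7, 9, 10, 11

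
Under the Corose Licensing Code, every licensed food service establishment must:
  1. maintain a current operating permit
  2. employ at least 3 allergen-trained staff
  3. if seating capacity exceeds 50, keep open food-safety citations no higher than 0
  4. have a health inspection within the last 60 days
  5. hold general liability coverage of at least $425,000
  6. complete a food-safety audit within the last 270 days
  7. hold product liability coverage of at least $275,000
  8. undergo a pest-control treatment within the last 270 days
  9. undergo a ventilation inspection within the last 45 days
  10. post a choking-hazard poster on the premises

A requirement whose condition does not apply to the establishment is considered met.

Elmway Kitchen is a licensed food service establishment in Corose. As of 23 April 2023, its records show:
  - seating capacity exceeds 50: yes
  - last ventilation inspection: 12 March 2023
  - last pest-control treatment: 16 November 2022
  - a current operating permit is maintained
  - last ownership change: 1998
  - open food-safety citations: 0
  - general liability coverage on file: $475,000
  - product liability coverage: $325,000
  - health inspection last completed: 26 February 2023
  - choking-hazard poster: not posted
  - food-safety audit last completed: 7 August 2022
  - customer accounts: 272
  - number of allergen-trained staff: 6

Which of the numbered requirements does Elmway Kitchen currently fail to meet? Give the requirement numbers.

10

1. current operating permit present → met
2. allergen-trained staff 6 ≥ 3 → met
3. condition 'seating capacity exceeds 50' holds; open food-safety citations 0 ≤ 0 → met
4. health inspection 56 days ago vs limit 60 → met
5. general liability coverage $475,000 ≥ $425,000 → met
6. food-safety audit 259 days ago vs limit 270 → met
7. product liability coverage $325,000 ≥ $275,000 → met
8. pest-control treatment 158 days ago vs limit 270 → met
9. ventilation inspection 42 days ago vs limit 45 → met
10. choking-hazard poster absent → not met
Not met: 10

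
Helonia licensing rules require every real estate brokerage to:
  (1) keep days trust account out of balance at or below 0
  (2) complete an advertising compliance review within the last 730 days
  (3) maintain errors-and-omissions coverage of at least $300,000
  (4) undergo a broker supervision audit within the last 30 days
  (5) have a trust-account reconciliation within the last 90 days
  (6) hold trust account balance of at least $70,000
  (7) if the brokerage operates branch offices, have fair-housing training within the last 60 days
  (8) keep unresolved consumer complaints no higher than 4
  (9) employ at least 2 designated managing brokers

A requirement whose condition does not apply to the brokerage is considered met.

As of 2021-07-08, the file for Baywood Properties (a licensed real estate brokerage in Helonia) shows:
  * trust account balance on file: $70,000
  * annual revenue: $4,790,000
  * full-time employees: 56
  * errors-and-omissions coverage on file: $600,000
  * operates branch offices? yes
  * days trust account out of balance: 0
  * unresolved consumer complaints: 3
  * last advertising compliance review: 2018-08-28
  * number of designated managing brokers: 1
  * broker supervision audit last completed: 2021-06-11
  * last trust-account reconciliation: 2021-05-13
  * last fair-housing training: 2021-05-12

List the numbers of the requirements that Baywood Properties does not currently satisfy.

2, 9

1. days trust account out of balance 0 ≤ 0 → met
2. advertising compliance review 1045 days ago vs limit 730 → not met
3. errors-and-omissions coverage $600,000 ≥ $300,000 → met
4. broker supervision audit 27 days ago vs limit 30 → met
5. trust-account reconciliation 56 days ago vs limit 90 → met
6. trust account balance $70,000 ≥ $70,000 → met
7. condition 'operates branch offices' holds; fair-housing training 57 days ago vs limit 60 → met
8. unresolved consumer complaints 3 ≤ 4 → met
9. designated managing brokers 1 < 2 → not met
Not met: 2, 9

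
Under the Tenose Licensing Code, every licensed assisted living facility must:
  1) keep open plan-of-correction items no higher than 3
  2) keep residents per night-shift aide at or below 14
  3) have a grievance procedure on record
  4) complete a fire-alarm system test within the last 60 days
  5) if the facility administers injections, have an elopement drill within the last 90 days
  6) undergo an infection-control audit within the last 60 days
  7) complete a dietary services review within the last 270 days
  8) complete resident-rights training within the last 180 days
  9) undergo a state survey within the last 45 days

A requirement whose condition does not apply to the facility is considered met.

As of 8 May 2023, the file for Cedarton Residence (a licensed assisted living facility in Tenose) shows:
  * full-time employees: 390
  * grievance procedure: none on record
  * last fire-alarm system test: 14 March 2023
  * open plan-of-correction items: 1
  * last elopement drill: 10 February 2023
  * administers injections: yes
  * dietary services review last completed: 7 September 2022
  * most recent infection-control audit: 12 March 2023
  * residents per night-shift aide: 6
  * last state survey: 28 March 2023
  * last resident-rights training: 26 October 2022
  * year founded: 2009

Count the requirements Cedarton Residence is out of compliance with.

1. open plan-of-correction items 1 ≤ 3 → met
2. residents per night-shift aide 6 ≤ 14 → met
3. grievance procedure absent → not met
4. fire-alarm system test 55 days ago vs limit 60 → met
5. condition 'administers injections' holds; elopement drill 87 days ago vs limit 90 → met
6. infection-control audit 57 days ago vs limit 60 → met
7. dietary services review 243 days ago vs limit 270 → met
8. resident-rights training 194 days ago vs limit 180 → not met
9. state survey 41 days ago vs limit 45 → met
Not met: 2 of 9

2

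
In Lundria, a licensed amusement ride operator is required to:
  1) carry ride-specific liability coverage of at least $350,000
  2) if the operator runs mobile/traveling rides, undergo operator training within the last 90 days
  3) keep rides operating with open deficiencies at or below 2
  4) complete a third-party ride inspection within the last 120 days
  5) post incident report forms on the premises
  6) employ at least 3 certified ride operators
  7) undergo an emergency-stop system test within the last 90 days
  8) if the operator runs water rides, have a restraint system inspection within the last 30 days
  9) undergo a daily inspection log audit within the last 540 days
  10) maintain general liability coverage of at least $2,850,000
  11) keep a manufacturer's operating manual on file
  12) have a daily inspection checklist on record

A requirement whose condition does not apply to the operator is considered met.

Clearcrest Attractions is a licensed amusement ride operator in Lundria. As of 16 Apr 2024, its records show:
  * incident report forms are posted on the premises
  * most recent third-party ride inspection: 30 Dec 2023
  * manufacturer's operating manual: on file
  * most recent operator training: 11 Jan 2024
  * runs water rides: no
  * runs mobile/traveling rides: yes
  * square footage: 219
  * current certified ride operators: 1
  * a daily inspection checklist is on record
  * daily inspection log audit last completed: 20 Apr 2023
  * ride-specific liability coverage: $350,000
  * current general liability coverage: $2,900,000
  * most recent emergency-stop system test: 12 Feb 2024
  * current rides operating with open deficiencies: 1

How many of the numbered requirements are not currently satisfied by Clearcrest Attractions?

2

1. ride-specific liability coverage $350,000 ≥ $350,000 → met
2. condition 'runs mobile/traveling rides' holds; operator training 96 days ago vs limit 90 → not met
3. rides operating with open deficiencies 1 ≤ 2 → met
4. third-party ride inspection 108 days ago vs limit 120 → met
5. incident report forms present → met
6. certified ride operators 1 < 3 → not met
7. emergency-stop system test 64 days ago vs limit 90 → met
8. condition 'runs water rides' does not hold → requirement n/a → met
9. daily inspection log audit 362 days ago vs limit 540 → met
10. general liability coverage $2,900,000 ≥ $2,850,000 → met
11. manufacturer's operating manual present → met
12. daily inspection checklist present → met
Not met: 2 of 12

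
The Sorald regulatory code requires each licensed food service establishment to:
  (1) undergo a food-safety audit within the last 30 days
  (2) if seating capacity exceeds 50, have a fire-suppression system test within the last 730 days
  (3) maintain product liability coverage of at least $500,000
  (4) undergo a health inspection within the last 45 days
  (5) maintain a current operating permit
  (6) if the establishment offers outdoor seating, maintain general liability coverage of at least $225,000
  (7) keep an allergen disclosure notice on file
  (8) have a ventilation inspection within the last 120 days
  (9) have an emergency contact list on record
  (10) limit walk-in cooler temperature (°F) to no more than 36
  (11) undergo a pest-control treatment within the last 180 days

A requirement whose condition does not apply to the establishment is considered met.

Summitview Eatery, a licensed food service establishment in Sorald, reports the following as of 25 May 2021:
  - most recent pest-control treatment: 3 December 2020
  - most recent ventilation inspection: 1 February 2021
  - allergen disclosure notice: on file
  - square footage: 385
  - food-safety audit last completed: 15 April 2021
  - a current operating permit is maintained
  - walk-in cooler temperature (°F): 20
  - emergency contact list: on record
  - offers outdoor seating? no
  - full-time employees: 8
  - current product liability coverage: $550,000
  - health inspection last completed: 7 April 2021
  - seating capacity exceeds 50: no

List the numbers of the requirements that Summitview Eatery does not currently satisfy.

1. food-safety audit 40 days ago vs limit 30 → not met
2. condition 'seating capacity exceeds 50' does not hold → requirement n/a → met
3. product liability coverage $550,000 ≥ $500,000 → met
4. health inspection 48 days ago vs limit 45 → not met
5. current operating permit present → met
6. condition 'offers outdoor seating' does not hold → requirement n/a → met
7. allergen disclosure notice present → met
8. ventilation inspection 113 days ago vs limit 120 → met
9. emergency contact list present → met
10. walk-in cooler temperature (°F) 20 ≤ 36 → met
11. pest-control treatment 173 days ago vs limit 180 → met
Not met: 1, 4

1, 4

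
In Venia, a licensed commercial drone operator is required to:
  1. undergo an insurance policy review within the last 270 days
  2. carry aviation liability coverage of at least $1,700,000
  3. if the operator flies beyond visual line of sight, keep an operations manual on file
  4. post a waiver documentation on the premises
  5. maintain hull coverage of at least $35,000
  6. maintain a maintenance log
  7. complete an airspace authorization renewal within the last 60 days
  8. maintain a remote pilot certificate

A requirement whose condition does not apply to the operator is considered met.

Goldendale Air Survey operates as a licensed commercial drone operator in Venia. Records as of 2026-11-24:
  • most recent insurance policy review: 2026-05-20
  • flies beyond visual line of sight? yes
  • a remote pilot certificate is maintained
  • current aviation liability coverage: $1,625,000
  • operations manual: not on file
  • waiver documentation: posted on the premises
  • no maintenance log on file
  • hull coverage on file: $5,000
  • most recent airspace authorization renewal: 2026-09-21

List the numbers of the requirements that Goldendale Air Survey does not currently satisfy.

1. insurance policy review 188 days ago vs limit 270 → met
2. aviation liability coverage $1,625,000 < $1,700,000 → not met
3. condition 'flies beyond visual line of sight' holds; operations manual absent → not met
4. waiver documentation present → met
5. hull coverage $5,000 < $35,000 → not met
6. maintenance log absent → not met
7. airspace authorization renewal 64 days ago vs limit 60 → not met
8. remote pilot certificate present → met
Not met: 2, 3, 5, 6, 7

2, 3, 5, 6, 7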